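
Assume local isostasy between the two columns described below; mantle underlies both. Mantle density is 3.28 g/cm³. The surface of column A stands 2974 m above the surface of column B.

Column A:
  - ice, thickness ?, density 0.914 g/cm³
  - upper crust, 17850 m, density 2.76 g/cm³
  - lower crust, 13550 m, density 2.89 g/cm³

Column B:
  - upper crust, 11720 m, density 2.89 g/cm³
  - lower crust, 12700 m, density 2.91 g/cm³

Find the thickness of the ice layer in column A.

1880 m

Take the compensation level at the base of the deeper column (depth z_c below the surface of column A) and equate Σ ρ_i t_i down to z_c; mantle fills any gap and the z_c terms cancel.
Column A: x×0.914 + 17850×2.76 + 13550×2.89 + (z_c − 31400 − x)×3.28
Column B: 2974×0 + 11720×2.89 + 12700×2.91 + (z_c − 2974 − 24420)×3.28
The z_c×3.28 term appears on both sides and cancels. Collect the known terms of each column as K = Σ(ρt)_known − 3.28 × (depth of known layers): K_A = 88425.5 − 3.28×31400 = −14566.5; K_B = 70827.8 − 3.28×(2974 + 24420) = −19024.52.
Balance: K_A − x×(3.28 − 0.914) = K_B, so x = (K_A − K_B)/(3.28 − 0.914) = 4458.02/2.366 = 1880 m.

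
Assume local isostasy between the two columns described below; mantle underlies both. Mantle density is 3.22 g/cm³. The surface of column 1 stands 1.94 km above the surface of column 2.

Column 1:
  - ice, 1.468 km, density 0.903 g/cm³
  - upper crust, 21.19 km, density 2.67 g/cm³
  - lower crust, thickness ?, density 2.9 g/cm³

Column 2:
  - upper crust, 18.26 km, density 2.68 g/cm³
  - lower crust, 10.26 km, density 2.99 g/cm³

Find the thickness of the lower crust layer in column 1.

10.7 km

Take the compensation level at the base of the deeper column (depth z_c below the surface of column 1) and equate Σ ρ_i t_i down to z_c; mantle fills any gap and the z_c terms cancel.
Column 1: 1.468×0.903 + 21.19×2.67 + x×2.9 + (z_c − 22.658 − x)×3.22
Column 2: 1.94×0 + 18.26×2.68 + 10.26×2.99 + (z_c − 1.94 − 28.52)×3.22
The z_c×3.22 term appears on both sides and cancels. Collect the known terms of each column as K = Σ(ρt)_known − 3.22 × (depth of known layers): K_1 = 57.902904 − 3.22×22.658 = −15.055856; K_2 = 79.6142 − 3.22×(1.94 + 28.52) = −18.467.
Balance: K_1 − x×(3.22 − 2.9) = K_2, so x = (K_1 − K_2)/(3.22 − 2.9) = 3.41114/0.32 = 10.7 km.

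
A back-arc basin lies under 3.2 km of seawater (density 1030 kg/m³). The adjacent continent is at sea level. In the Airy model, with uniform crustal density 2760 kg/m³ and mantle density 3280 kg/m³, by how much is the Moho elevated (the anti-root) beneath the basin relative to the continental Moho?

10.6 km

Balancing pressure at the compensation depth: replacing crust with seawater at the top is compensated by replacing crust with mantle at the base: d (ρ_c − ρ_w) = a (ρ_m − ρ_c).
a = d (ρ_c − ρ_w)/(ρ_m − ρ_c) = 3.2 km × 1730/520 = 10.6 km.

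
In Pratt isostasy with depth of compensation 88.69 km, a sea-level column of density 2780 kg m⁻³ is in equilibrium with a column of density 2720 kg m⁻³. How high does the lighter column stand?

1.96 km

ρ_ref D = ρ (D + h) → h = D (ρ_ref − ρ)/ρ.
h = 88.69 km × (2780 − 2720)/2720 = 1.96 km.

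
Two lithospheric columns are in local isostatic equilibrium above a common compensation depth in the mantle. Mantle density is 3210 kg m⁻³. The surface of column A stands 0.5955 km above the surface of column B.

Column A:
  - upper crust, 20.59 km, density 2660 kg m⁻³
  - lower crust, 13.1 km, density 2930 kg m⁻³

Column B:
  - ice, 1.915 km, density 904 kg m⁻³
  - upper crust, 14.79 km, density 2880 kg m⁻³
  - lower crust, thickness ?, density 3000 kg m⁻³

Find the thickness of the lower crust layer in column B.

18 km

Take the compensation level at the base of the deeper column (depth z_c below the surface of column A) and equate Σ ρ_i t_i down to z_c; mantle fills any gap and the z_c terms cancel.
Column A: 20.59×2660 + 13.1×2930 + (z_c − 33.69)×3210
Column B: 0.5955×0 + 1.915×904 + 14.79×2880 + x×3000 + (z_c − 0.5955 − 16.705 − x)×3210
The z_c×3210 term appears on both sides and cancels. Collect the known terms of each column as K = Σ(ρt)_known − 3210 × (depth of known layers): K_A = 93152.4 − 3210×33.69 = −14992.5; K_B = 44326.36 − 3210×(0.5955 + 16.705) = −11208.245.
Balance: K_A = K_B − x×(3210 − 3000), so x = (K_B − K_A)/(3210 − 3000) = 3784.26/210 = 18 km.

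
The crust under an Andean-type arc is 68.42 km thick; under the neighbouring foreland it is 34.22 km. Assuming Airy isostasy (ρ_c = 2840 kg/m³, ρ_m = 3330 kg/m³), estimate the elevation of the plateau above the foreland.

5.03 km

Excess crust Δ = 68.42 km − 34.22 km = 34.2 km, split between elevation h and root r with h + r = Δ.
Airy balance ρ_c h = (ρ_m − ρ_c) r gives r = h ρ_c/(ρ_m − ρ_c), so h (1 + ρ_c/(ρ_m − ρ_c)) = Δ, i.e. h = Δ (ρ_m − ρ_c)/ρ_m.
h = 34.2 km × 490/3330 = 5.03 km.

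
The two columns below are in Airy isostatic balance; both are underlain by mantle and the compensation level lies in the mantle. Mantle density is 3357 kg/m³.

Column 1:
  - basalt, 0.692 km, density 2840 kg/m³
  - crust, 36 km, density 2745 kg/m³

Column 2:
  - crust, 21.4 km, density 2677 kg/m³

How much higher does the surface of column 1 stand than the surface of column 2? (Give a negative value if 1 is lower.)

For any compensation level in the mantle, the mantle terms cancel and isostasy reduces to e = (Σt_1 − Σt_2) − (Σ(ρt)_1 − Σ(ρt)_2) / ρ_m.
Σt_1 = 36.692 km; Σt_2 = 21.4 km; Σ(ρt)_1 = 100785.28; Σ(ρt)_2 = 57287.8 (in km·kg/m³).
e = (36.692 − 21.4) − (100785.28 − 57287.8) / 3357 = 2.33 km.

2.33 km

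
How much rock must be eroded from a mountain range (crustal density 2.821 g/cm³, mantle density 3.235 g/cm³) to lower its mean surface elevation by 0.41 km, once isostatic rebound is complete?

3.2 km

Net drop Δ = e − u = e − e ρ_c/ρ_m = e (ρ_m − ρ_c)/ρ_m.
e = Δ ρ_m/(ρ_m − ρ_c) = 0.41 km × 3.235/0.414 = 3.2 km.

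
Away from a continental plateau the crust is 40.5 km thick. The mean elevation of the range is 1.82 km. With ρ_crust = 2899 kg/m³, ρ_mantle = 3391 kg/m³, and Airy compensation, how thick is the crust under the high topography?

53 km

Root depth r = h ρ_c / (ρ_m − ρ_c) = 1.82 km × 2899 / 492 = 10.72 km.
Total thickness = T + h + r = 40.5 km + 1.82 km + 10.72 km = 53 km.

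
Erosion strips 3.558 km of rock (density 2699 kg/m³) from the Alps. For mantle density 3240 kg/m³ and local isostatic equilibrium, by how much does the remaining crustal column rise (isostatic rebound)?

2.96 km

Unloading: uplift u = e ρ_c/ρ_m = 3.558 km × 2699/3240 = 2.96 km.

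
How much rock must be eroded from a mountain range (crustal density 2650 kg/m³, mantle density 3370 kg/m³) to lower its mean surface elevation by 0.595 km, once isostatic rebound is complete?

Net drop Δ = e − u = e − e ρ_c/ρ_m = e (ρ_m − ρ_c)/ρ_m.
e = Δ ρ_m/(ρ_m − ρ_c) = 0.595 km × 3370/720 = 2.78 km.

2.78 km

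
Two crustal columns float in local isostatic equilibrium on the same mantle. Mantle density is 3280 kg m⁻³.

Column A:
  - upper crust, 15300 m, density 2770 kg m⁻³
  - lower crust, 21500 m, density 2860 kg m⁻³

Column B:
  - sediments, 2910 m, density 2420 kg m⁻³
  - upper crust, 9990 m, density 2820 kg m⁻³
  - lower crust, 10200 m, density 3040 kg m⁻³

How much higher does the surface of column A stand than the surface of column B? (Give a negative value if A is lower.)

2220 m

For any compensation level in the mantle, the mantle terms cancel and isostasy reduces to e = (Σt_A − Σt_B) − (Σ(ρt)_A − Σ(ρt)_B) / ρ_m.
Σt_A = 36800 m; Σt_B = 23100 m; Σ(ρt)_A = 103871000; Σ(ρt)_B = 66222000 (in m·kg m⁻³).
e = (36800 − 23100) − (103871000 − 66222000) / 3280 = 2220 m.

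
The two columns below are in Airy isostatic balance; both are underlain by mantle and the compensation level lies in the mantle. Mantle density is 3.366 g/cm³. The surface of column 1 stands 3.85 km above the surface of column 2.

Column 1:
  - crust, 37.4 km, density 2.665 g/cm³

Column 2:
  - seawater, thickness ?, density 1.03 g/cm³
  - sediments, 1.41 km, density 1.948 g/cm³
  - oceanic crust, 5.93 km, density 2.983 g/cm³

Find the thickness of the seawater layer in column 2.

3.85 km

Take the compensation level at the base of the deeper column (depth z_c below the surface of column 1) and equate Σ ρ_i t_i down to z_c; mantle fills any gap and the z_c terms cancel.
Column 1: 37.4×2.665 + (z_c − 37.4)×3.366
Column 2: 3.85×0 + x×1.03 + 1.41×1.948 + 5.93×2.983 + (z_c − 3.85 − 7.34 − x)×3.366
The z_c×3.366 term appears on both sides and cancels. Collect the known terms of each column as K = Σ(ρt)_known − 3.366 × (depth of known layers): K_1 = 99.671 − 3.366×37.4 = −26.2174; K_2 = 20.43587 − 3.366×(3.85 + 7.34) = −17.22967.
Balance: K_1 = K_2 − x×(3.366 − 1.03), so x = (K_2 − K_1)/(3.366 − 1.03) = 8.98773/2.336 = 3.85 km.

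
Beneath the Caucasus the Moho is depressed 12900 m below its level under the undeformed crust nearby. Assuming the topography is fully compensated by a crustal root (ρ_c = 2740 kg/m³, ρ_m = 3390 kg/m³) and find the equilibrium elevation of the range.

3060 m

Equating mass per unit area of the two columns: ρ_c h = (ρ_m − ρ_c) r.
h = r (ρ_m − ρ_c) / ρ_c = 12900 m × (3390 − 2740) / 2740 = 3060 m.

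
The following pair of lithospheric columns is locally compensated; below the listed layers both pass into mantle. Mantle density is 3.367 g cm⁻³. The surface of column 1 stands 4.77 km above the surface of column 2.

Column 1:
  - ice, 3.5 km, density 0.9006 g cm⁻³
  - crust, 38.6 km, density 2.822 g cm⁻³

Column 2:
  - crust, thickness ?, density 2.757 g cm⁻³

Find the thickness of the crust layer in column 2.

Take the compensation level at the base of the deeper column (depth z_c below the surface of column 1) and equate Σ ρ_i t_i down to z_c; mantle fills any gap and the z_c terms cancel.
Column 1: 3.5×0.9006 + 38.6×2.822 + (z_c − 42.1)×3.367
Column 2: 4.77×0 + x×2.757 + (z_c − 4.77 − 0 − x)×3.367
The z_c×3.367 term appears on both sides and cancels. Collect the known terms of each column as K = Σ(ρt)_known − 3.367 × (depth of known layers): K_1 = 112.0813 − 3.367×42.1 = −29.6694; K_2 = 0 − 3.367×(4.77 + 0) = −16.06059.
Balance: K_1 = K_2 − x×(3.367 − 2.757), so x = (K_2 − K_1)/(3.367 − 2.757) = 13.6088/0.61 = 22.3 km.

22.3 km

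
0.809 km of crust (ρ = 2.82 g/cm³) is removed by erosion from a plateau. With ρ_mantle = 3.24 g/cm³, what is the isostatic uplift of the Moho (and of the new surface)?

Unloading: uplift u = e ρ_c/ρ_m = 0.809 km × 2.82/3.24 = 0.704 km.

0.704 km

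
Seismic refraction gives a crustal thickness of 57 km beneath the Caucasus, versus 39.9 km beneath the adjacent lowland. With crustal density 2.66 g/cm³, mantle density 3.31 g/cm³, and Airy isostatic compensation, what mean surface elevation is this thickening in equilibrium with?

3.36 km

Excess crust Δ = 57 km − 39.9 km = 17.1 km, split between elevation h and root r with h + r = Δ.
Airy balance ρ_c h = (ρ_m − ρ_c) r gives r = h ρ_c/(ρ_m − ρ_c), so h (1 + ρ_c/(ρ_m − ρ_c)) = Δ, i.e. h = Δ (ρ_m − ρ_c)/ρ_m.
h = 17.1 km × 0.65/3.31 = 3.36 km.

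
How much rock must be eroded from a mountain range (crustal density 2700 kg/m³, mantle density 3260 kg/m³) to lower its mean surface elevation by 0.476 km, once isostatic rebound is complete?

2.77 km

Net drop Δ = e − u = e − e ρ_c/ρ_m = e (ρ_m − ρ_c)/ρ_m.
e = Δ ρ_m/(ρ_m − ρ_c) = 0.476 km × 3260/560 = 2.77 km.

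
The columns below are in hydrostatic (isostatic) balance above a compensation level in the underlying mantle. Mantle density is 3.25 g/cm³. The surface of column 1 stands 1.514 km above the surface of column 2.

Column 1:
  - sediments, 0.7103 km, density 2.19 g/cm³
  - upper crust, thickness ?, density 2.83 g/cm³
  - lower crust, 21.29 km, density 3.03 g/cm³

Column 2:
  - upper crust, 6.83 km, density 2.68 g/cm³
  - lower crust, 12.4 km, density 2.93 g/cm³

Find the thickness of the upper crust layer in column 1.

Take the compensation level at the base of the deeper column (depth z_c below the surface of column 1) and equate Σ ρ_i t_i down to z_c; mantle fills any gap and the z_c terms cancel.
Column 1: 0.7103×2.19 + x×2.83 + 21.29×3.03 + (z_c − 22.0003 − x)×3.25
Column 2: 1.514×0 + 6.83×2.68 + 12.4×2.93 + (z_c − 1.514 − 19.23)×3.25
The z_c×3.25 term appears on both sides and cancels. Collect the known terms of each column as K = Σ(ρt)_known − 3.25 × (depth of known layers): K_1 = 66.064257 − 3.25×22.0003 = −5.436718; K_2 = 54.6364 − 3.25×(1.514 + 19.23) = −12.7816.
Balance: K_1 − x×(3.25 − 2.83) = K_2, so x = (K_1 − K_2)/(3.25 − 2.83) = 7.34488/0.42 = 17.5 km.

17.5 km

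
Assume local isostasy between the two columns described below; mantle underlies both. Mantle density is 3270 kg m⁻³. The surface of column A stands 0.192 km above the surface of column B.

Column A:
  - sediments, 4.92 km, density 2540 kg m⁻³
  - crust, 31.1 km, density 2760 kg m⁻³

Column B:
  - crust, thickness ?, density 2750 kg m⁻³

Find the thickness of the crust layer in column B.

Take the compensation level at the base of the deeper column (depth z_c below the surface of column A) and equate Σ ρ_i t_i down to z_c; mantle fills any gap and the z_c terms cancel.
Column A: 4.92×2540 + 31.1×2760 + (z_c − 36.02)×3270
Column B: 0.192×0 + x×2750 + (z_c − 0.192 − 0 − x)×3270
The z_c×3270 term appears on both sides and cancels. Collect the known terms of each column as K = Σ(ρt)_known − 3270 × (depth of known layers): K_A = 98332.8 − 3270×36.02 = −19452.6; K_B = 0 − 3270×(0.192 + 0) = −627.84.
Balance: K_A = K_B − x×(3270 − 2750), so x = (K_B − K_A)/(3270 − 2750) = 18824.8/520 = 36.2 km.

36.2 km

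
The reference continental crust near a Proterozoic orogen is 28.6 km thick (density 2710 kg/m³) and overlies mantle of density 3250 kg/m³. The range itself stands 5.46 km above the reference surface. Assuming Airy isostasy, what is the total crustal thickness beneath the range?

Root depth r = h ρ_c / (ρ_m − ρ_c) = 5.46 km × 2710 / 540 = 27.4 km.
Total thickness = T + h + r = 28.6 km + 5.46 km + 27.4 km = 61.5 km.

61.5 km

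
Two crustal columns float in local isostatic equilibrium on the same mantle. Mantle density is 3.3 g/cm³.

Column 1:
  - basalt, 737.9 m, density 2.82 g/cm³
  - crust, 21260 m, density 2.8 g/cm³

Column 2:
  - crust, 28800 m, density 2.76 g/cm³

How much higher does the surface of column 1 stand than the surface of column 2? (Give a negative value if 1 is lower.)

For any compensation level in the mantle, the mantle terms cancel and isostasy reduces to e = (Σt_1 − Σt_2) − (Σ(ρt)_1 − Σ(ρt)_2) / ρ_m.
Σt_1 = 21997.9 m; Σt_2 = 28800 m; Σ(ρt)_1 = 61608.878; Σ(ρt)_2 = 79488 (in m·g/cm³).
e = (21997.9 − 28800) − (61608.878 − 79488) / 3.3 = −1380 m.

−1380 m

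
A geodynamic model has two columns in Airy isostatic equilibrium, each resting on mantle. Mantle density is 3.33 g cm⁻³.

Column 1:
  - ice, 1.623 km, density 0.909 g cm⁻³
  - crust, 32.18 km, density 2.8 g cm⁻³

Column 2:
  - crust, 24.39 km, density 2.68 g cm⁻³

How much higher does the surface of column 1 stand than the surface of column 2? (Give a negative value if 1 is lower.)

1.54 km

For any compensation level in the mantle, the mantle terms cancel and isostasy reduces to e = (Σt_1 − Σt_2) − (Σ(ρt)_1 − Σ(ρt)_2) / ρ_m.
Σt_1 = 33.803 km; Σt_2 = 24.39 km; Σ(ρt)_1 = 91.579307; Σ(ρt)_2 = 65.3652 (in km·g cm⁻³).
e = (33.803 − 24.39) − (91.579307 − 65.3652) / 3.33 = 1.54 km.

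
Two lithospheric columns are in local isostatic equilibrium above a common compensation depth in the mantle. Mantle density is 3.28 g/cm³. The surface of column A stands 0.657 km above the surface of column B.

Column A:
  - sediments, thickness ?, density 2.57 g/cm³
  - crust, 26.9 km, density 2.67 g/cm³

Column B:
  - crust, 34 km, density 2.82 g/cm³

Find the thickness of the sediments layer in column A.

1.95 km

Take the compensation level at the base of the deeper column (depth z_c below the surface of column A) and equate Σ ρ_i t_i down to z_c; mantle fills any gap and the z_c terms cancel.
Column A: x×2.57 + 26.9×2.67 + (z_c − 26.9 − x)×3.28
Column B: 0.657×0 + 34×2.82 + (z_c − 0.657 − 34)×3.28
The z_c×3.28 term appears on both sides and cancels. Collect the known terms of each column as K = Σ(ρt)_known − 3.28 × (depth of known layers): K_A = 71.823 − 3.28×26.9 = −16.409; K_B = 95.88 − 3.28×(0.657 + 34) = −17.79496.
Balance: K_A − x×(3.28 − 2.57) = K_B, so x = (K_A − K_B)/(3.28 − 2.57) = 1.38596/0.71 = 1.95 km.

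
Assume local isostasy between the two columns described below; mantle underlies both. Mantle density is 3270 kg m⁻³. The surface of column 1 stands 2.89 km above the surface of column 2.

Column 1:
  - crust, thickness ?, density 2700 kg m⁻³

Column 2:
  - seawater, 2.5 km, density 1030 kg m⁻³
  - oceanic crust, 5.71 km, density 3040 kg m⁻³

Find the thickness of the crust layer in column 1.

Take the compensation level at the base of the deeper column (depth z_c below the surface of column 1) and equate Σ ρ_i t_i down to z_c; mantle fills any gap and the z_c terms cancel.
Column 1: x×2700 + (z_c − 0 − x)×3270
Column 2: 2.89×0 + 2.5×1030 + 5.71×3040 + (z_c − 2.89 − 8.21)×3270
The z_c×3270 term appears on both sides and cancels. Collect the known terms of each column as K = Σ(ρt)_known − 3270 × (depth of known layers): K_1 = 0 − 3270×0 = 0; K_2 = 19933.4 − 3270×(2.89 + 8.21) = −16363.6.
Balance: K_1 − x×(3270 − 2700) = K_2, so x = (K_1 − K_2)/(3270 − 2700) = 16363.6/570 = 28.7 km.

28.7 km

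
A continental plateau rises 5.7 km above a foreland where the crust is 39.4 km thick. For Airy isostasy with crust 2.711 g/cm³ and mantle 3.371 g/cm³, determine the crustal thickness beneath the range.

Root depth r = h ρ_c / (ρ_m − ρ_c) = 5.7 km × 2.711 / 0.66 = 23.41 km.
Total thickness = T + h + r = 39.4 km + 5.7 km + 23.41 km = 68.5 km.

68.5 km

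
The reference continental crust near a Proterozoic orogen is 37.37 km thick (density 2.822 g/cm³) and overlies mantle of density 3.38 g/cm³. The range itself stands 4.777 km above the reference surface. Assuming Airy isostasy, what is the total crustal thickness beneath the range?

66.3 km

Root depth r = h ρ_c / (ρ_m − ρ_c) = 4.777 km × 2.822 / 0.558 = 24.16 km.
Total thickness = T + h + r = 37.37 km + 4.777 km + 24.16 km = 66.3 km.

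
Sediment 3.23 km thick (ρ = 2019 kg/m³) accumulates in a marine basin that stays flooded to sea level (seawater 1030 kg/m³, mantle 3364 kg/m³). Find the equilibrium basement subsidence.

Submarine loading: the sediment displaces seawater, and the subsidence is in turn flooded, so s (ρ_m − ρ_w) = t (ρ_sed − ρ_w).
s = 3.23 km × (2019 − 1030) / (3364 − 1030) = 1.37 km.

1.37 km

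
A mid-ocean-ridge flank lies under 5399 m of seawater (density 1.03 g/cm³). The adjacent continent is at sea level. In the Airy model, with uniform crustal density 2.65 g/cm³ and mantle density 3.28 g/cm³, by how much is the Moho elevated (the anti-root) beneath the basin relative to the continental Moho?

13900 m

By Archimedes' principle applied to the lithosphere: replacing crust with seawater at the top is compensated by replacing crust with mantle at the base: d (ρ_c − ρ_w) = a (ρ_m − ρ_c).
a = d (ρ_c − ρ_w)/(ρ_m − ρ_c) = 5399 m × 1.62/0.63 = 13900 m.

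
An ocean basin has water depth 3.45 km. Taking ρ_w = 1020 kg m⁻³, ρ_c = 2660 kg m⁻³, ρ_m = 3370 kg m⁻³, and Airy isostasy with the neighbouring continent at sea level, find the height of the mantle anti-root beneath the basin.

7.97 km

By Archimedes' principle applied to the lithosphere: replacing crust with seawater at the top is compensated by replacing crust with mantle at the base: d (ρ_c − ρ_w) = a (ρ_m − ρ_c).
a = d (ρ_c − ρ_w)/(ρ_m − ρ_c) = 3.45 km × 1640/710 = 7.97 km.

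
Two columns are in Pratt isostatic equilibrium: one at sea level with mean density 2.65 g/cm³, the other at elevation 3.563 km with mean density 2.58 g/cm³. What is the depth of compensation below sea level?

ρ_ref D = ρ (D + h) → D (ρ_ref − ρ) = ρ h.
D = ρ h/(ρ_ref − ρ) = 2.58 × 3.563 km/(2.65 − 2.58) = 131 km.

131 km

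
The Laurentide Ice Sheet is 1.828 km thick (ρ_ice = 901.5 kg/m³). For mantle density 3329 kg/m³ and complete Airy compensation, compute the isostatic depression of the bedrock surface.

0.495 km

By Archimedes' principle applied to the lithosphere: the ice load ρ_ice t is balanced by mantle displaced below, ρ_m s.
s = t ρ_ice / ρ_m = 1.828 km × 901.5/3329 = 0.495 km.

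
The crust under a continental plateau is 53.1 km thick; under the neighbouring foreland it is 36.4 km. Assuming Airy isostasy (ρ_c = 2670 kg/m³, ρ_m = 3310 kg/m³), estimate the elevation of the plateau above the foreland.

Excess crust Δ = 53.1 km − 36.4 km = 16.7 km, split between elevation h and root r with h + r = Δ.
Airy balance ρ_c h = (ρ_m − ρ_c) r gives r = h ρ_c/(ρ_m − ρ_c), so h (1 + ρ_c/(ρ_m − ρ_c)) = Δ, i.e. h = Δ (ρ_m − ρ_c)/ρ_m.
h = 16.7 km × 640/3310 = 3.23 km.

3.23 km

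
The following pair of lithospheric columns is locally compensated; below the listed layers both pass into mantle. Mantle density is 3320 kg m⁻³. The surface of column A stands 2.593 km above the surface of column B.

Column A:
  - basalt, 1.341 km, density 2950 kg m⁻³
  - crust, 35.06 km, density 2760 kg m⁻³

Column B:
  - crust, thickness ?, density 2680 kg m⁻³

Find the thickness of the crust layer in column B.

Take the compensation level at the base of the deeper column (depth z_c below the surface of column A) and equate Σ ρ_i t_i down to z_c; mantle fills any gap and the z_c terms cancel.
Column A: 1.341×2950 + 35.06×2760 + (z_c − 36.401)×3320
Column B: 2.593×0 + x×2680 + (z_c − 2.593 − 0 − x)×3320
The z_c×3320 term appears on both sides and cancels. Collect the known terms of each column as K = Σ(ρt)_known − 3320 × (depth of known layers): K_A = 100721.55 − 3320×36.401 = −20129.77; K_B = 0 − 3320×(2.593 + 0) = −8608.76.
Balance: K_A = K_B − x×(3320 − 2680), so x = (K_B − K_A)/(3320 − 2680) = 11521/640 = 18 km.

18 km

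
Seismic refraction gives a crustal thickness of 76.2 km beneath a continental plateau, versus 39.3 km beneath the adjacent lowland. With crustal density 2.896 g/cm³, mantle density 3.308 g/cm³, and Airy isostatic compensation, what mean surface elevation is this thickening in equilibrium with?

4.6 km

Excess crust Δ = 76.2 km − 39.3 km = 36.9 km, split between elevation h and root r with h + r = Δ.
Airy balance ρ_c h = (ρ_m − ρ_c) r gives r = h ρ_c/(ρ_m − ρ_c), so h (1 + ρ_c/(ρ_m − ρ_c)) = Δ, i.e. h = Δ (ρ_m − ρ_c)/ρ_m.
h = 36.9 km × 0.412/3.308 = 4.6 km.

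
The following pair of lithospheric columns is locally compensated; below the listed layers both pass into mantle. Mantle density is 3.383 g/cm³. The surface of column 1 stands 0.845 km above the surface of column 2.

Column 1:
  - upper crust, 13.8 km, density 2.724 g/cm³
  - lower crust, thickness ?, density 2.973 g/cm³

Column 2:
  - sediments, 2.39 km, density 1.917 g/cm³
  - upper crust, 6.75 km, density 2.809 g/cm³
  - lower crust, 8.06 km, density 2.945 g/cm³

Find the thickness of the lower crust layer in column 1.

11.4 km

Take the compensation level at the base of the deeper column (depth z_c below the surface of column 1) and equate Σ ρ_i t_i down to z_c; mantle fills any gap and the z_c terms cancel.
Column 1: 13.8×2.724 + x×2.973 + (z_c − 13.8 − x)×3.383
Column 2: 0.845×0 + 2.39×1.917 + 6.75×2.809 + 8.06×2.945 + (z_c − 0.845 − 17.2)×3.383
The z_c×3.383 term appears on both sides and cancels. Collect the known terms of each column as K = Σ(ρt)_known − 3.383 × (depth of known layers): K_1 = 37.5912 − 3.383×13.8 = −9.0942; K_2 = 47.27908 − 3.383×(0.845 + 17.2) = −13.767155.
Balance: K_1 − x×(3.383 − 2.973) = K_2, so x = (K_1 − K_2)/(3.383 − 2.973) = 4.67295/0.41 = 11.4 km.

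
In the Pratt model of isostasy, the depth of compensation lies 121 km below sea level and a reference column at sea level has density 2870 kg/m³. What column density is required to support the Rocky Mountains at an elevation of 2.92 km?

2800 kg/m³

Pratt balance: ρ_ref D = ρ (D + h).
ρ = ρ_ref D/(D + h) = 2870 × 121 km/(121 km + 2.92 km) = 2800 kg/m³.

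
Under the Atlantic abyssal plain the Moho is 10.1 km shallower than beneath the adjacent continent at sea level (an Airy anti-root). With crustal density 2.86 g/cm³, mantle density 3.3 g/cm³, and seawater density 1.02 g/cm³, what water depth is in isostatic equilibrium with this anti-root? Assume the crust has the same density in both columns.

Replacing a thickness d of crust by seawater at the top must be balanced by replacing crust with mantle at the base: d (ρ_c − ρ_w) = a (ρ_m − ρ_c).
d = a (ρ_m − ρ_c)/(ρ_c − ρ_w) = 10.1 km × 0.44/1.84 = 2.42 km.

2.42 km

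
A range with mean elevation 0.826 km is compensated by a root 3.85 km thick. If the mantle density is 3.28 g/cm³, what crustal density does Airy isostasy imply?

ρ_c h = (ρ_m − ρ_c) r → ρ_c (h + r) = ρ_m r → ρ_c = ρ_m r / (h + r).
ρ_c = 3.28 × 3.85 km / (0.826 km + 3.85 km) = 2.7 g/cm³.

2.7 g/cm³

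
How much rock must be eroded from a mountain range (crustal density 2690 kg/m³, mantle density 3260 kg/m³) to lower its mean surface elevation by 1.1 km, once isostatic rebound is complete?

6.29 km

Net drop Δ = e − u = e − e ρ_c/ρ_m = e (ρ_m − ρ_c)/ρ_m.
e = Δ ρ_m/(ρ_m − ρ_c) = 1.1 km × 3260/570 = 6.29 km.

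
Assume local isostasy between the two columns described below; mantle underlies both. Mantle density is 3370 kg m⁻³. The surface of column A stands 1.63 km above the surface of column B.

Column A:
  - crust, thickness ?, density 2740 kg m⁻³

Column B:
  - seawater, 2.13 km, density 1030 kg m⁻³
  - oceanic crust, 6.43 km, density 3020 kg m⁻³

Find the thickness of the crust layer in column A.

Take the compensation level at the base of the deeper column (depth z_c below the surface of column A) and equate Σ ρ_i t_i down to z_c; mantle fills any gap and the z_c terms cancel.
Column A: x×2740 + (z_c − 0 − x)×3370
Column B: 1.63×0 + 2.13×1030 + 6.43×3020 + (z_c − 1.63 − 8.56)×3370
The z_c×3370 term appears on both sides and cancels. Collect the known terms of each column as K = Σ(ρt)_known − 3370 × (depth of known layers): K_A = 0 − 3370×0 = 0; K_B = 21612.5 − 3370×(1.63 + 8.56) = −12727.8.
Balance: K_A − x×(3370 − 2740) = K_B, so x = (K_A − K_B)/(3370 − 2740) = 12727.8/630 = 20.2 km.

20.2 km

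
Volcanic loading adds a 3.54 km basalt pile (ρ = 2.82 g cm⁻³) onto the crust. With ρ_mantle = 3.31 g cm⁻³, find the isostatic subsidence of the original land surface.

3.02 km

Subaerial loading: s = t ρ_load / ρ_m.
s = 3.54 km × 2.82/3.31 = 3.02 km.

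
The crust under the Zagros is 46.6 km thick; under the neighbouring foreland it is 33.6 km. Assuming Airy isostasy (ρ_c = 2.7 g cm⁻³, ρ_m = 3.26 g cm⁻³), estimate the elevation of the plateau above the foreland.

Excess crust Δ = 46.6 km − 33.6 km = 13 km, split between elevation h and root r with h + r = Δ.
Airy balance ρ_c h = (ρ_m − ρ_c) r gives r = h ρ_c/(ρ_m − ρ_c), so h (1 + ρ_c/(ρ_m − ρ_c)) = Δ, i.e. h = Δ (ρ_m − ρ_c)/ρ_m.
h = 13 km × 0.56/3.26 = 2.23 km.

2.23 km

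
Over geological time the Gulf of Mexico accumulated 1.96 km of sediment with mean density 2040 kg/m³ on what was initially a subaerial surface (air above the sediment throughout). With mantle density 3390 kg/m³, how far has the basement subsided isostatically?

1.18 km

Subaerial load: s = t ρ_sed / ρ_m = 1.96 km × 2040/3390 = 1.18 km.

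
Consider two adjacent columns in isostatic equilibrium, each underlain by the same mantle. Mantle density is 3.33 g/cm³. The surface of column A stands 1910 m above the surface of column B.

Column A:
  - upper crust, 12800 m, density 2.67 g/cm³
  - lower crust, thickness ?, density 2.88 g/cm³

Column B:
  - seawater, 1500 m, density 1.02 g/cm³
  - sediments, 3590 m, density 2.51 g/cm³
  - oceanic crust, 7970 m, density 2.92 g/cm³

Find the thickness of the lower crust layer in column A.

16900 m

Take the compensation level at the base of the deeper column (depth z_c below the surface of column A) and equate Σ ρ_i t_i down to z_c; mantle fills any gap and the z_c terms cancel.
Column A: 12800×2.67 + x×2.88 + (z_c − 12800 − x)×3.33
Column B: 1910×0 + 1500×1.02 + 3590×2.51 + 7970×2.92 + (z_c − 1910 − 13060)×3.33
The z_c×3.33 term appears on both sides and cancels. Collect the known terms of each column as K = Σ(ρt)_known − 3.33 × (depth of known layers): K_A = 34176 − 3.33×12800 = −8448; K_B = 33813.3 − 3.33×(1910 + 13060) = −16036.8.
Balance: K_A − x×(3.33 − 2.88) = K_B, so x = (K_A − K_B)/(3.33 − 2.88) = 7588.8/0.45 = 16900 m.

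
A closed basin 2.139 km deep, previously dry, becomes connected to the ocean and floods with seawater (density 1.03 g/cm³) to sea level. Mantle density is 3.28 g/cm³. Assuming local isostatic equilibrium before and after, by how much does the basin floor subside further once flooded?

After flooding the water column is d + s deep. Its weight must equal the weight of mantle displaced by the extra subsidence s: (d + s) ρ_w = s ρ_m.
s = d ρ_w / (ρ_m − ρ_w) = 2.139 km × 1.03/(3.28 − 1.03) = 0.979 km.

0.979 km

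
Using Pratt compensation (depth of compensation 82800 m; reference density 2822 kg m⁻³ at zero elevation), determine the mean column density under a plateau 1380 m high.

2780 kg m⁻³

Pratt balance: ρ_ref D = ρ (D + h).
ρ = ρ_ref D/(D + h) = 2822 × 82800 m/(82800 m + 1380 m) = 2780 kg m⁻³.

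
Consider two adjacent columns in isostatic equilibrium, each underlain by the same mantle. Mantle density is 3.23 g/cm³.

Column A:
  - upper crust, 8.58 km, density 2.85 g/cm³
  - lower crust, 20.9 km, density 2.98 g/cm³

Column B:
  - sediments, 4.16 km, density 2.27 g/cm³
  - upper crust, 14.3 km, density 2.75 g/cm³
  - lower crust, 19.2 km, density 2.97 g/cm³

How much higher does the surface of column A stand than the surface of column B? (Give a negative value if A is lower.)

−2.28 km

For any compensation level in the mantle, the mantle terms cancel and isostasy reduces to e = (Σt_A − Σt_B) − (Σ(ρt)_A − Σ(ρt)_B) / ρ_m.
Σt_A = 29.48 km; Σt_B = 37.66 km; Σ(ρt)_A = 86.735; Σ(ρt)_B = 105.7922 (in km·g/cm³).
e = (29.48 − 37.66) − (86.735 − 105.7922) / 3.23 = −2.28 km.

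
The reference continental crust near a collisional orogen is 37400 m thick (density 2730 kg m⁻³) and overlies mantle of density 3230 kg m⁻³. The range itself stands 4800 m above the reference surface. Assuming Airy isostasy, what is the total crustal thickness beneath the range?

Root depth r = h ρ_c / (ρ_m − ρ_c) = 4800 m × 2730 / 500 = 26210 m.
Total thickness = T + h + r = 37400 m + 4800 m + 26210 m = 68400 m.

68400 m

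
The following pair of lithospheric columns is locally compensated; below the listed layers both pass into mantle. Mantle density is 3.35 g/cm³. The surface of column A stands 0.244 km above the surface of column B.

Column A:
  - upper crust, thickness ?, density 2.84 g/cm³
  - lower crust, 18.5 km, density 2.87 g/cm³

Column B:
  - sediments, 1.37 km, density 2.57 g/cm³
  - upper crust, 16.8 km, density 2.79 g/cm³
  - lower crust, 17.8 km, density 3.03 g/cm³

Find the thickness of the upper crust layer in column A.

Take the compensation level at the base of the deeper column (depth z_c below the surface of column A) and equate Σ ρ_i t_i down to z_c; mantle fills any gap and the z_c terms cancel.
Column A: x×2.84 + 18.5×2.87 + (z_c − 18.5 − x)×3.35
Column B: 0.244×0 + 1.37×2.57 + 16.8×2.79 + 17.8×3.03 + (z_c − 0.244 − 35.97)×3.35
The z_c×3.35 term appears on both sides and cancels. Collect the known terms of each column as K = Σ(ρt)_known − 3.35 × (depth of known layers): K_A = 53.095 − 3.35×18.5 = −8.88; K_B = 104.3269 − 3.35×(0.244 + 35.97) = −16.99.
Balance: K_A − x×(3.35 − 2.84) = K_B, so x = (K_A − K_B)/(3.35 − 2.84) = 8.11/0.51 = 15.9 km.

15.9 km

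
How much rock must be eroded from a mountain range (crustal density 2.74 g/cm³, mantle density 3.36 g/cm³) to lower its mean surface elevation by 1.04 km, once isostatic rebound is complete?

5.64 km

Net drop Δ = e − u = e − e ρ_c/ρ_m = e (ρ_m − ρ_c)/ρ_m.
e = Δ ρ_m/(ρ_m − ρ_c) = 1.04 km × 3.36/0.62 = 5.64 km.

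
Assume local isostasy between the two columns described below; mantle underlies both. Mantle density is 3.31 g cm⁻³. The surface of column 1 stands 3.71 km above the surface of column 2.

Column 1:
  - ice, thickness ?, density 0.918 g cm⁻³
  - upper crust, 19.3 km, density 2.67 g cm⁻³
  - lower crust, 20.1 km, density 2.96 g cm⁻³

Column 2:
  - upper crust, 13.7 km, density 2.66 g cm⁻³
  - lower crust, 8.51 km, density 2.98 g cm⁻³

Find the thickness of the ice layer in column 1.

Take the compensation level at the base of the deeper column (depth z_c below the surface of column 1) and equate Σ ρ_i t_i down to z_c; mantle fills any gap and the z_c terms cancel.
Column 1: x×0.918 + 19.3×2.67 + 20.1×2.96 + (z_c − 39.4 − x)×3.31
Column 2: 3.71×0 + 13.7×2.66 + 8.51×2.98 + (z_c − 3.71 − 22.21)×3.31
The z_c×3.31 term appears on both sides and cancels. Collect the known terms of each column as K = Σ(ρt)_known − 3.31 × (depth of known layers): K_1 = 111.027 − 3.31×39.4 = −19.387; K_2 = 61.8018 − 3.31×(3.71 + 22.21) = −23.9934.
Balance: K_1 − x×(3.31 − 0.918) = K_2, so x = (K_1 − K_2)/(3.31 − 0.918) = 4.6064/2.392 = 1.93 km.

1.93 km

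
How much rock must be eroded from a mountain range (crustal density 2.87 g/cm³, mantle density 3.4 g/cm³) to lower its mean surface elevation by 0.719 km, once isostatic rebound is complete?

4.61 km

Net drop Δ = e − u = e − e ρ_c/ρ_m = e (ρ_m − ρ_c)/ρ_m.
e = Δ ρ_m/(ρ_m − ρ_c) = 0.719 km × 3.4/0.53 = 4.61 km.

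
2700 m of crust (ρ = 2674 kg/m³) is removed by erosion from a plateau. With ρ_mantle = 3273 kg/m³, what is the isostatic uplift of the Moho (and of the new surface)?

Unloading: uplift u = e ρ_c/ρ_m = 2700 m × 2674/3273 = 2210 m.

2210 m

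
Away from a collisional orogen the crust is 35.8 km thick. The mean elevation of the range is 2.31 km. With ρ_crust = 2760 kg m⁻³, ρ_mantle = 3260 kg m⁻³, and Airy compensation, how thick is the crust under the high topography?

Root depth r = h ρ_c / (ρ_m − ρ_c) = 2.31 km × 2760 / 500 = 12.75 km.
Total thickness = T + h + r = 35.8 km + 2.31 km + 12.75 km = 50.9 km.

50.9 km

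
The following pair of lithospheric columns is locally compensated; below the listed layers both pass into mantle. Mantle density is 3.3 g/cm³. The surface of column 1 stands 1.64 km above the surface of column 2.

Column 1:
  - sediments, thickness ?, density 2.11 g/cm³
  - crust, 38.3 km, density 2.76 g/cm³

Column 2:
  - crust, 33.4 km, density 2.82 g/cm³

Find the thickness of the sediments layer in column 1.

0.64 km

Take the compensation level at the base of the deeper column (depth z_c below the surface of column 1) and equate Σ ρ_i t_i down to z_c; mantle fills any gap and the z_c terms cancel.
Column 1: x×2.11 + 38.3×2.76 + (z_c − 38.3 − x)×3.3
Column 2: 1.64×0 + 33.4×2.82 + (z_c − 1.64 − 33.4)×3.3
The z_c×3.3 term appears on both sides and cancels. Collect the known terms of each column as K = Σ(ρt)_known − 3.3 × (depth of known layers): K_1 = 105.708 − 3.3×38.3 = −20.682; K_2 = 94.188 − 3.3×(1.64 + 33.4) = −21.444.
Balance: K_1 − x×(3.3 − 2.11) = K_2, so x = (K_1 − K_2)/(3.3 − 2.11) = 0.762/1.19 = 0.64 km.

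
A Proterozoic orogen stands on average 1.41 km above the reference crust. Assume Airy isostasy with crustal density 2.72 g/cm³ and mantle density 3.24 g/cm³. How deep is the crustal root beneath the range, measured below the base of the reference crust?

Balancing pressure at the compensation depth: the weight of the topography is balanced by the buoyancy of the root, ρ_c h = (ρ_m − ρ_c) r.
r = h · ρ_c / (ρ_m − ρ_c) = 1.41 km × 2.72 / (3.24 − 2.72) = 7.38 km.

7.38 km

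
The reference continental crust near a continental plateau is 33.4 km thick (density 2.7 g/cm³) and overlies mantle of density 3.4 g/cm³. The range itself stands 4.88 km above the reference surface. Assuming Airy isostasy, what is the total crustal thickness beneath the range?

57.1 km

Root depth r = h ρ_c / (ρ_m − ρ_c) = 4.88 km × 2.7 / 0.7 = 18.82 km.
Total thickness = T + h + r = 33.4 km + 4.88 km + 18.82 km = 57.1 km.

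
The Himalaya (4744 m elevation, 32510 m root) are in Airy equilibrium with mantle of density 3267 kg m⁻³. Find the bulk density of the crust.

2850 kg m⁻³

ρ_c h = (ρ_m − ρ_c) r → ρ_c (h + r) = ρ_m r → ρ_c = ρ_m r / (h + r).
ρ_c = 3267 × 32510 m / (4744 m + 32510 m) = 2850 kg m⁻³.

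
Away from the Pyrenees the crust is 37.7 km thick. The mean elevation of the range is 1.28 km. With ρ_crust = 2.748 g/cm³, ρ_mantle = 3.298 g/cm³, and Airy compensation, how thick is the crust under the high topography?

Root depth r = h ρ_c / (ρ_m − ρ_c) = 1.28 km × 2.748 / 0.55 = 6.395 km.
Total thickness = T + h + r = 37.7 km + 1.28 km + 6.395 km = 45.4 km.

45.4 km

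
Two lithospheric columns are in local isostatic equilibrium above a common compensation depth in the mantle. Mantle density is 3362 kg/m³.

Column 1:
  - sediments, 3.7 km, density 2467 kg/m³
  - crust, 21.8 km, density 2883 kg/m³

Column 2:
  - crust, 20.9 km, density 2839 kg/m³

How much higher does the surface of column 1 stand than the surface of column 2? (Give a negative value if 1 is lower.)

0.84 km

For any compensation level in the mantle, the mantle terms cancel and isostasy reduces to e = (Σt_1 − Σt_2) − (Σ(ρt)_1 − Σ(ρt)_2) / ρ_m.
Σt_1 = 25.5 km; Σt_2 = 20.9 km; Σ(ρt)_1 = 71977.3; Σ(ρt)_2 = 59335.1 (in km·kg/m³).
e = (25.5 − 20.9) − (71977.3 − 59335.1) / 3362 = 0.84 km.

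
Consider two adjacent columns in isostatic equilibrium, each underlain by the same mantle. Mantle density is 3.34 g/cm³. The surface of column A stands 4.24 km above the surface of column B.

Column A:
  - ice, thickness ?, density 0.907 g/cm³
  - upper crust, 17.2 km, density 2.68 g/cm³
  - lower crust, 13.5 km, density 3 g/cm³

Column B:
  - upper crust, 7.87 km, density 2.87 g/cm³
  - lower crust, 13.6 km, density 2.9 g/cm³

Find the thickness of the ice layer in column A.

3.25 km

Take the compensation level at the base of the deeper column (depth z_c below the surface of column A) and equate Σ ρ_i t_i down to z_c; mantle fills any gap and the z_c terms cancel.
Column A: x×0.907 + 17.2×2.68 + 13.5×3 + (z_c − 30.7 − x)×3.34
Column B: 4.24×0 + 7.87×2.87 + 13.6×2.9 + (z_c − 4.24 − 21.47)×3.34
The z_c×3.34 term appears on both sides and cancels. Collect the known terms of each column as K = Σ(ρt)_known − 3.34 × (depth of known layers): K_A = 86.596 − 3.34×30.7 = −15.942; K_B = 62.0269 − 3.34×(4.24 + 21.47) = −23.8445.
Balance: K_A − x×(3.34 − 0.907) = K_B, so x = (K_A − K_B)/(3.34 − 0.907) = 7.9025/2.433 = 3.25 km.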